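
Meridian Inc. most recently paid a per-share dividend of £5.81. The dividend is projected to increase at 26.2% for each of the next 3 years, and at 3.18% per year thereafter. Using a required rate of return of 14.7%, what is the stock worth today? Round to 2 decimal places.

£90.48

Two-stage DDM. Project D₁…D_3 at 0.262, terminal growth 0.0318, discount at r = 0.147.
D_1 = 7.3322
D_2 = 9.2533
D_3 = 11.6776
Terminal value at t=3: TV = D_4/(r−g) = 12.0490/(0.147−0.0318) = 104.5917
P₀ = 7.3322/(1+0.147)^1 + 9.2533/(1+0.147)^2 + 11.6776/(1+0.147)^3 + 104.5917/(1+0.147)^3 = 90.4764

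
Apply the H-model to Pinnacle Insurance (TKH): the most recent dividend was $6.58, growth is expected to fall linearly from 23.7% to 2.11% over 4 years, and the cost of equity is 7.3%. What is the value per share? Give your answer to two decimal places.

$184.20

H-model: P₀ = D₀[(1+g_L) + H(g_S−g_L)]/(r−g_L), with H = 4/2 = 2.
P₀ = 6.58 × [(1+0.0211) + 2×(0.237−0.0211)] / (0.073−0.0211)
   = 6.58 × 1.4529 / 0.0519 = 184.2020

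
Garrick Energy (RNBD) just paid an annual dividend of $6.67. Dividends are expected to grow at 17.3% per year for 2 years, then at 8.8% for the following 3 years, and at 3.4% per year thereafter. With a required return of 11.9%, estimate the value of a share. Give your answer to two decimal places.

$117.07

Three-stage DDM. Project D₁…D_5; terminal Gordon value at t=5 with g = 0.034; discount at r = 0.119.
D_1 = 7.8239
D_2 = 9.1774
D_3 = 9.9851
D_4 = 10.8637
D_5 = 11.8198
TV_5 = 12.2216/(0.119−0.034) = 143.7839
P₀ = Σ Dₜ/(1+r)ᵗ + TV_5/(1+r)^5 = 117.0651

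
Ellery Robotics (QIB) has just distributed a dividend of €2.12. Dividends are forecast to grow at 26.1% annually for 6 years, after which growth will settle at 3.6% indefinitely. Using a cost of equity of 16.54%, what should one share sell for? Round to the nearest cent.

Two-stage DDM. Project D₁…D_6 at 0.261, terminal growth 0.036, discount at r = 0.1654.
D_1 = 2.6733
D_2 = 3.3711
D_3 = 4.2509
D_4 = 5.3604
D_5 = 6.7594
D_6 = 8.5237
Terminal value at t=6: TV = D_7/(r−g) = 8.8305/(0.1654−0.036) = 68.2420
P₀ = 2.6733/(1+0.1654)^1 + 3.3711/(1+0.1654)^2 + 4.2509/(1+0.1654)^3 + 5.3604/(1+0.1654)^4 + 6.7594/(1+0.1654)^5 + 8.5237/(1+0.1654)^6 + 68.2420/(1+0.1654)^6 = 44.1541

€44.15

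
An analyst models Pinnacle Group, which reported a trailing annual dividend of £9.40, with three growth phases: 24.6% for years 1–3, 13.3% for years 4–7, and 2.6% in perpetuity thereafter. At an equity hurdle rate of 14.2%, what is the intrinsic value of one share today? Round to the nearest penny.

£186.16

Three-stage DDM. Project D₁…D_7; terminal Gordon value at t=7 with g = 0.026; discount at r = 0.142.
D_1 = 11.7124
D_2 = 14.5937
D_3 = 18.1837
D_4 = 20.6021
D_5 = 23.3422
D_6 = 26.4467
D_7 = 29.9641
TV_7 = 30.7432/(0.142−0.026) = 265.0275
P₀ = Σ Dₜ/(1+r)ᵗ + TV_7/(1+r)^7 = 186.1602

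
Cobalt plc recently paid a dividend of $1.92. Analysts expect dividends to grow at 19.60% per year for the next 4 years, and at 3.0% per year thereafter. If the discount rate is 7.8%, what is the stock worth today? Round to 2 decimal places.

$72.45

Two-stage DDM. Project D₁…D_4 at 0.196, terminal growth 0.03, discount at r = 0.078.
D_1 = 2.2963
D_2 = 2.7464
D_3 = 3.2847
D_4 = 3.9285
Terminal value at t=4: TV = D_5/(r−g) = 4.0463/(0.078−0.03) = 84.2989
P₀ = 2.2963/(1+0.078)^1 + 2.7464/(1+0.078)^2 + 3.2847/(1+0.078)^3 + 3.9285/(1+0.078)^4 + 84.2989/(1+0.078)^4 = 72.4479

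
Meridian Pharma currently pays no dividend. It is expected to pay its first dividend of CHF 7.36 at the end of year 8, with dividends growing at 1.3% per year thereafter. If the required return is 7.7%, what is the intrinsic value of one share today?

Deferred-dividend DDM. At t=7 the remaining stream is a growing perpetuity with first payment D_8 = 7.36.
V_7 = D_8/(r−g) = 7.36/(0.077−0.013) = 115.0000
P₀ = V_7/(1+r)^7 = 115.0000/(1+0.077)^7 = 68.4208

CHF 68.42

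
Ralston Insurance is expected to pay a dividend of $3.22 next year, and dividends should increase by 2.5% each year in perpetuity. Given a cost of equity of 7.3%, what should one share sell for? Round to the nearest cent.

$67.08

Gordon growth model: P₀ = D₁/(r − g), with D₁ = 3.22 given directly.
P₀ = 3.2200 / (0.073 − 0.025) = 3.2200 / 0.048 = 67.0833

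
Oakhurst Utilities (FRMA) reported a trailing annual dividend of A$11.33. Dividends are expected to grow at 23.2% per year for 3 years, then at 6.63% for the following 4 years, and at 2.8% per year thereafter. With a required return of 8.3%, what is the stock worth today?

Three-stage DDM. Project D₁…D_7; terminal Gordon value at t=7 with g = 0.028; discount at r = 0.083.
D_1 = 13.9586
D_2 = 17.1969
D_3 = 21.1866
D_4 = 22.5913
D_5 = 24.0891
D_6 = 25.6862
D_7 = 27.3892
TV_7 = 28.1561/(0.083−0.028) = 511.9294
P₀ = Σ Dₜ/(1+r)ᵗ + TV_7/(1+r)^7 = 401.3762

A$401.38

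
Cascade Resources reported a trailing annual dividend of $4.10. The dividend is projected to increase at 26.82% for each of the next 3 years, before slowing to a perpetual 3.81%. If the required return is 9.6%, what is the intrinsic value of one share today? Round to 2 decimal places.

$130.47

Two-stage DDM. Project D₁…D_3 at 0.2682, terminal growth 0.0381, discount at r = 0.096.
D_1 = 5.1996
D_2 = 6.5942
D_3 = 8.3627
Terminal value at t=3: TV = D_4/(r−g) = 8.6813/(0.096−0.0381) = 149.9366
P₀ = 5.1996/(1+0.096)^1 + 6.5942/(1+0.096)^2 + 8.3627/(1+0.096)^3 + 149.9366/(1+0.096)^3 = 130.4733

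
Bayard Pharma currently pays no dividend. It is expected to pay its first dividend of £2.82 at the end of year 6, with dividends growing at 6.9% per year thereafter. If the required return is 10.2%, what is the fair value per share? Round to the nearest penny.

£52.58

Deferred-dividend DDM. At t=5 the remaining stream is a growing perpetuity with first payment D_6 = 2.82.
V_5 = D_6/(r−g) = 2.82/(0.102−0.069) = 85.4545
P₀ = V_5/(1+r)^5 = 85.4545/(1+0.102)^5 = 52.5808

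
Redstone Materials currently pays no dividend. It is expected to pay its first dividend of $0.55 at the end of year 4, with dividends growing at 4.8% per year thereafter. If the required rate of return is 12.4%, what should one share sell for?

$5.10

Deferred-dividend DDM. At t=3 the remaining stream is a growing perpetuity with first payment D_4 = 0.55.
V_3 = D_4/(r−g) = 0.55/(0.124−0.048) = 7.2368
P₀ = V_3/(1+r)^3 = 7.2368/(1+0.124)^3 = 5.0962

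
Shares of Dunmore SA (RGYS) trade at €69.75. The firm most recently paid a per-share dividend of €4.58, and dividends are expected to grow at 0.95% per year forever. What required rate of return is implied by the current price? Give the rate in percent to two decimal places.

7.58%

Rearranging the constant-growth DDM: r = D₁/P₀ + g.
D₁ = 4.58 × (1 + 0.0095) = 4.6235.
r = 4.6235 / 69.75 + 0.0095 = 0.06629 + 0.0095 = 0.07579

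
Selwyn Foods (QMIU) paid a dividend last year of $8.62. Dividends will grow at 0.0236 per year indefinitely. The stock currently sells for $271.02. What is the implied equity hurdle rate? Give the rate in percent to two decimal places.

5.62%

Rearranging the constant-growth DDM: r = D₁/P₀ + g.
D₁ = 8.62 × (1 + 0.0236) = 8.8234.
r = 8.8234 / 271.02 + 0.0236 = 0.03256 + 0.0236 = 0.05616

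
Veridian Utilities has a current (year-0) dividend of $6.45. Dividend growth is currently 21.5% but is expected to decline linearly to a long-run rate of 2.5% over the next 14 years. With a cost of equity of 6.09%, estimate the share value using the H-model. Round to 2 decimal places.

H-model: P₀ = D₀[(1+g_L) + H(g_S−g_L)]/(r−g_L), with H = 14/2 = 7.
P₀ = 6.45 × [(1+0.025) + 7×(0.215−0.025)] / (0.0609−0.025)
   = 6.45 × 2.3550 / 0.0359 = 423.1128

$423.11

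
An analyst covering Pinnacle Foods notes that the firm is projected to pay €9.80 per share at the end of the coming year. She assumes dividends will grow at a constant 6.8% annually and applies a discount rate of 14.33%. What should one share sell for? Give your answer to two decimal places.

Gordon growth model: P₀ = D₁/(r − g), with D₁ = 9.80 given directly.
P₀ = 9.8000 / (0.1433 − 0.068) = 9.8000 / 0.0753 = 130.1461

€130.15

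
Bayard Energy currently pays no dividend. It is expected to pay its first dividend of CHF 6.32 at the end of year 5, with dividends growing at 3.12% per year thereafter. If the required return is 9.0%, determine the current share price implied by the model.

CHF 76.14

Deferred-dividend DDM. At t=4 the remaining stream is a growing perpetuity with first payment D_5 = 6.32.
V_4 = D_5/(r−g) = 6.32/(0.09−0.0312) = 107.4830
P₀ = V_4/(1+r)^4 = 107.4830/(1+0.09)^4 = 76.1437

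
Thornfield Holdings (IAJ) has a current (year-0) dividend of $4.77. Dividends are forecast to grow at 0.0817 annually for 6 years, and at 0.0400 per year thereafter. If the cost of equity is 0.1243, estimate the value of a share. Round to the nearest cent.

Two-stage DDM. Project D₁…D_6 at 0.0817, terminal growth 0.04, discount at r = 0.1243.
D_1 = 5.1597
D_2 = 5.5813
D_3 = 6.0372
D_4 = 6.5305
D_5 = 7.0640
D_6 = 7.6412
Terminal value at t=6: TV = D_7/(r−g) = 7.9468/(0.1243−0.04) = 94.2682
P₀ = 5.1597/(1+0.1243)^1 + 5.5813/(1+0.1243)^2 + 6.0372/(1+0.1243)^3 + 6.5305/(1+0.1243)^4 + 7.0640/(1+0.1243)^5 + 7.6412/(1+0.1243)^6 + 94.2682/(1+0.1243)^6 = 71.7290

$71.73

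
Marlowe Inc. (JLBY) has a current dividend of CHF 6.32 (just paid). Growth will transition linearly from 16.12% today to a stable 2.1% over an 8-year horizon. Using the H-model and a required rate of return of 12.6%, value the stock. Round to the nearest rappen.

CHF 95.21

H-model: P₀ = D₀[(1+g_L) + H(g_S−g_L)]/(r−g_L), with H = 8/2 = 4.
P₀ = 6.32 × [(1+0.021) + 4×(0.1612−0.021)] / (0.126−0.021)
   = 6.32 × 1.5818 / 0.105 = 95.2093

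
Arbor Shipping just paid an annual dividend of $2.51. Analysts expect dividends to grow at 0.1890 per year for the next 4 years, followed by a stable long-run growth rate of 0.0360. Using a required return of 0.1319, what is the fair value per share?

Two-stage DDM. Project D₁…D_4 at 0.189, terminal growth 0.036, discount at r = 0.1319.
D_1 = 2.9844
D_2 = 3.5484
D_3 = 4.2191
D_4 = 5.0165
Terminal value at t=4: TV = D_5/(r−g) = 5.1971/(0.1319−0.036) = 54.1929
P₀ = 2.9844/(1+0.1319)^1 + 3.5484/(1+0.1319)^2 + 4.2191/(1+0.1319)^3 + 5.0165/(1+0.1319)^4 + 54.1929/(1+0.1319)^4 = 44.3866

$44.39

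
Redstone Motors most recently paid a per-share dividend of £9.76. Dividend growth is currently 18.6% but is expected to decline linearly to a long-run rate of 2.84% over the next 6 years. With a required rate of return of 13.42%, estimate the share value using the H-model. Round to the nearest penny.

£138.48

H-model: P₀ = D₀[(1+g_L) + H(g_S−g_L)]/(r−g_L), with H = 6/2 = 3.
P₀ = 9.76 × [(1+0.0284) + 3×(0.186−0.0284)] / (0.1342−0.0284)
   = 9.76 × 1.5012 / 0.1058 = 138.4850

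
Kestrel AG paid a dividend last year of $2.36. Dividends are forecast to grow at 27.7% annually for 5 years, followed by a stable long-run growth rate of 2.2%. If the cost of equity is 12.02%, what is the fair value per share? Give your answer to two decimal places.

Two-stage DDM. Project D₁…D_5 at 0.277, terminal growth 0.022, discount at r = 0.1202.
D_1 = 3.0137
D_2 = 3.8485
D_3 = 4.9146
D_4 = 6.2759
D_5 = 8.0143
Terminal value at t=5: TV = D_6/(r−g) = 8.1906/(0.1202−0.022) = 83.4077
P₀ = 3.0137/(1+0.1202)^1 + 3.8485/(1+0.1202)^2 + 4.9146/(1+0.1202)^3 + 6.2759/(1+0.1202)^4 + 8.0143/(1+0.1202)^5 + 83.4077/(1+0.1202)^5 = 65.0681

$65.07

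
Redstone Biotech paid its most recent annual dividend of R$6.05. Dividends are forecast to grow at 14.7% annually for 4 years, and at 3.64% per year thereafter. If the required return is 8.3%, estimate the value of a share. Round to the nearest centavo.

Two-stage DDM. Project D₁…D_4 at 0.147, terminal growth 0.0364, discount at r = 0.083.
D_1 = 6.9394
D_2 = 7.9594
D_3 = 9.1295
D_4 = 10.4715
Terminal value at t=4: TV = D_5/(r−g) = 10.8527/(0.083−0.0364) = 232.8898
P₀ = 6.9394/(1+0.083)^1 + 7.9594/(1+0.083)^2 + 9.1295/(1+0.083)^3 + 10.4715/(1+0.083)^4 + 232.8898/(1+0.083)^4 = 197.2850

R$197.28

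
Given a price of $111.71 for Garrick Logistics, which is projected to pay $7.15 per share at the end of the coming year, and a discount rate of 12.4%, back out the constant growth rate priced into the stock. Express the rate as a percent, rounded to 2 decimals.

From P₀ = D₁/(r − g), the implied growth is g = r − D₁/P₀.
g = 0.124 − 7.15/111.71 = 0.124 − 0.06401 = 0.05999

6.00%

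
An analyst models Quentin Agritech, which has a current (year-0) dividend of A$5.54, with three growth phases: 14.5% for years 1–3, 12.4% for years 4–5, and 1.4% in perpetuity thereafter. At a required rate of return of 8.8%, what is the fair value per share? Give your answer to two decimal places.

Three-stage DDM. Project D₁…D_5; terminal Gordon value at t=5 with g = 0.014; discount at r = 0.088.
D_1 = 6.3433
D_2 = 7.2631
D_3 = 8.3162
D_4 = 9.3474
D_5 = 10.5065
TV_5 = 10.6536/(0.088−0.014) = 143.9677
P₀ = Σ Dₜ/(1+r)ᵗ + TV_5/(1+r)^5 = 126.4177

A$126.42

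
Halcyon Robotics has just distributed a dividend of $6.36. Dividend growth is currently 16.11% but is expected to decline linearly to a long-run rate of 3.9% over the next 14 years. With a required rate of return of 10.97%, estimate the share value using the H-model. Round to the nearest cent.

H-model: P₀ = D₀[(1+g_L) + H(g_S−g_L)]/(r−g_L), with H = 14/2 = 7.
P₀ = 6.36 × [(1+0.039) + 7×(0.1611−0.039)] / (0.1097−0.039)
   = 6.36 × 1.8937 / 0.0707 = 170.3526

$170.35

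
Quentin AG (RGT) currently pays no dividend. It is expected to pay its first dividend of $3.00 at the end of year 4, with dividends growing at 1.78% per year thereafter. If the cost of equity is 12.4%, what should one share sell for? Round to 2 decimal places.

$19.89

Deferred-dividend DDM. At t=3 the remaining stream is a growing perpetuity with first payment D_4 = 3.00.
V_3 = D_4/(r−g) = 3.00/(0.124−0.0178) = 28.2486
P₀ = V_3/(1+r)^3 = 28.2486/(1+0.124)^3 = 19.8929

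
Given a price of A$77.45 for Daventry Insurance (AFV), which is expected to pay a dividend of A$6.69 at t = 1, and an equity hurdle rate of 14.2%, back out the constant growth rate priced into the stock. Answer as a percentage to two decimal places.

From P₀ = D₁/(r − g), the implied growth is g = r − D₁/P₀.
g = 0.142 − 6.69/77.45 = 0.142 − 0.08638 = 0.05562

5.56%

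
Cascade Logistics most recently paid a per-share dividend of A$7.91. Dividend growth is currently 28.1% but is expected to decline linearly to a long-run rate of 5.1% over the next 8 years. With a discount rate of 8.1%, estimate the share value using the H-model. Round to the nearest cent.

A$519.69

H-model: P₀ = D₀[(1+g_L) + H(g_S−g_L)]/(r−g_L), with H = 8/2 = 4.
P₀ = 7.91 × [(1+0.051) + 4×(0.281−0.051)] / (0.081−0.051)
   = 7.91 × 1.9710 / 0.03 = 519.6870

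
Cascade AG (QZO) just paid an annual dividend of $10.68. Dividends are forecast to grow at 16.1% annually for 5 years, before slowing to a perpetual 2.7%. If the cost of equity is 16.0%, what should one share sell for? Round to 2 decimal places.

Two-stage DDM. Project D₁…D_5 at 0.161, terminal growth 0.027, discount at r = 0.16.
D_1 = 12.3995
D_2 = 14.3958
D_3 = 16.7135
D_4 = 19.4044
D_5 = 22.5285
Terminal value at t=5: TV = D_6/(r−g) = 23.1368/(0.16−0.027) = 173.9607
P₀ = 12.3995/(1+0.16)^1 + 14.3958/(1+0.16)^2 + 16.7135/(1+0.16)^3 + 19.4044/(1+0.16)^4 + 22.5285/(1+0.16)^5 + 173.9607/(1+0.16)^5 = 136.3632

$136.36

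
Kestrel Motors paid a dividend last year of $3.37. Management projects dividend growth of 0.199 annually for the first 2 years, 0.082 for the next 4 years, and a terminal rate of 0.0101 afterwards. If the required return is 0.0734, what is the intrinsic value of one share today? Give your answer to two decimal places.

$94.40

Three-stage DDM. Project D₁…D_6; terminal Gordon value at t=6 with g = 0.0101; discount at r = 0.0734.
D_1 = 4.0406
D_2 = 4.8447
D_3 = 5.2420
D_4 = 5.6718
D_5 = 6.1369
D_6 = 6.6401
TV_6 = 6.7072/(0.0734−0.0101) = 105.9590
P₀ = Σ Dₜ/(1+r)ᵗ + TV_6/(1+r)^6 = 94.4016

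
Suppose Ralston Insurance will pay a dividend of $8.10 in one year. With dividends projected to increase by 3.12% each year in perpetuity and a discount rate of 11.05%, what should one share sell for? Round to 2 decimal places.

$102.14

Gordon growth model: P₀ = D₁/(r − g), with D₁ = 8.10 given directly.
P₀ = 8.1000 / (0.1105 − 0.0312) = 8.1000 / 0.0793 = 102.1438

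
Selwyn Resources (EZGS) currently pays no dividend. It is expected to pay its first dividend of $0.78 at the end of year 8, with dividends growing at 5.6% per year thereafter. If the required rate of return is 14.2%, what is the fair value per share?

$3.58

Deferred-dividend DDM. At t=7 the remaining stream is a growing perpetuity with first payment D_8 = 0.78.
V_7 = D_8/(r−g) = 0.78/(0.142−0.056) = 9.0698
P₀ = V_7/(1+r)^7 = 9.0698/(1+0.142)^7 = 3.5804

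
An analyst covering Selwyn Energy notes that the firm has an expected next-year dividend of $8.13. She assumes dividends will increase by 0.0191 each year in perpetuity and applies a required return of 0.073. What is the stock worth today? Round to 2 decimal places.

$150.83

Gordon growth model: P₀ = D₁/(r − g), with D₁ = 8.13 given directly.
P₀ = 8.1300 / (0.073 − 0.0191) = 8.1300 / 0.0539 = 150.8349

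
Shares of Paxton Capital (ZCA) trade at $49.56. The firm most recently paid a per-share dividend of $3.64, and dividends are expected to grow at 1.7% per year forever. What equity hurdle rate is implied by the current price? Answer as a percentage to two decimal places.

9.17%

Rearranging the constant-growth DDM: r = D₁/P₀ + g.
D₁ = 3.64 × (1 + 0.017) = 3.7019.
r = 3.7019 / 49.56 + 0.017 = 0.07469 + 0.017 = 0.09169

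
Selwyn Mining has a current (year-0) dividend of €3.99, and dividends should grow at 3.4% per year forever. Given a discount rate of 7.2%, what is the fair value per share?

Gordon growth model: P₀ = D₁/(r − g). D₁ = 3.99 × (1 + 0.034) = 4.1257.
P₀ = 4.1257 / (0.072 − 0.034) = 4.1257 / 0.038 = 108.5700

€108.57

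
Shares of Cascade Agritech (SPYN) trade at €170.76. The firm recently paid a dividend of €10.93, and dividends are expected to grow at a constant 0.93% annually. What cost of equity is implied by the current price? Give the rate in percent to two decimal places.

7.39%

Rearranging the constant-growth DDM: r = D₁/P₀ + g.
D₁ = 10.93 × (1 + 0.0093) = 11.0316.
r = 11.0316 / 170.76 + 0.0093 = 0.06460 + 0.0093 = 0.07390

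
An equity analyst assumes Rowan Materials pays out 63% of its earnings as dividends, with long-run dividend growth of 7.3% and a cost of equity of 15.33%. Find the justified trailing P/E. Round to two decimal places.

Justified trailing P/E = b(1+g)/(r−g) = 0.63×(1+0.073)/(0.1533−0.073) = 8.4183

8.42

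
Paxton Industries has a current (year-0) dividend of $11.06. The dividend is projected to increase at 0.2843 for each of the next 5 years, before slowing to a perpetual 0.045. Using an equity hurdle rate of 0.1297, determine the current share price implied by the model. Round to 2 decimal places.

$341.72

Two-stage DDM. Project D₁…D_5 at 0.2843, terminal growth 0.045, discount at r = 0.1297.
D_1 = 14.2044
D_2 = 18.2427
D_3 = 23.4290
D_4 = 30.0899
D_5 = 38.6445
Terminal value at t=5: TV = D_6/(r−g) = 40.3835/(0.1297−0.045) = 476.7826
P₀ = 14.2044/(1+0.1297)^1 + 18.2427/(1+0.1297)^2 + 23.4290/(1+0.1297)^3 + 30.0899/(1+0.1297)^4 + 38.6445/(1+0.1297)^5 + 476.7826/(1+0.1297)^5 = 341.7174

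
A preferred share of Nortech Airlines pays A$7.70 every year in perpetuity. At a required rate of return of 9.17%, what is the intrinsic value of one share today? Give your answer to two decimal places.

A$83.97

Zero-growth DDM (perpetuity): P₀ = D/r = 7.70 / 0.0917 = 83.9695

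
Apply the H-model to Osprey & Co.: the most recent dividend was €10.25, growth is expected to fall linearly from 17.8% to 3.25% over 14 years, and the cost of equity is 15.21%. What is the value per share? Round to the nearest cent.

€175.78

H-model: P₀ = D₀[(1+g_L) + H(g_S−g_L)]/(r−g_L), with H = 14/2 = 7.
P₀ = 10.25 × [(1+0.0325) + 7×(0.178−0.0325)] / (0.1521−0.0325)
   = 10.25 × 2.0510 / 0.1196 = 175.7755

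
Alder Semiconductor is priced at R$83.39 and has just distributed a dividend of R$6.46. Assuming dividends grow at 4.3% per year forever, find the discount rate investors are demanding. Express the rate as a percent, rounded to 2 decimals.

Rearranging the constant-growth DDM: r = D₁/P₀ + g.
D₁ = 6.46 × (1 + 0.043) = 6.7378.
r = 6.7378 / 83.39 + 0.043 = 0.08080 + 0.043 = 0.12380

12.38%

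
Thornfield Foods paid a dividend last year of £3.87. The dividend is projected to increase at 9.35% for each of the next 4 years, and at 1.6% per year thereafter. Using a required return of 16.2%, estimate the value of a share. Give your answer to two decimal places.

Two-stage DDM. Project D₁…D_4 at 0.0935, terminal growth 0.016, discount at r = 0.162.
D_1 = 4.2318
D_2 = 4.6275
D_3 = 5.0602
D_4 = 5.5333
Terminal value at t=4: TV = D_5/(r−g) = 5.6219/(0.162−0.016) = 38.5059
P₀ = 4.2318/(1+0.162)^1 + 4.6275/(1+0.162)^2 + 5.0602/(1+0.162)^3 + 5.5333/(1+0.162)^4 + 38.5059/(1+0.162)^4 = 34.4496

£34.45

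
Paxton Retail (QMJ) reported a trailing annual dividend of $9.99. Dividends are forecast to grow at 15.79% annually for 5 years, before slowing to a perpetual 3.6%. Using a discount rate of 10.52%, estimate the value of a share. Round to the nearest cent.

Two-stage DDM. Project D₁…D_5 at 0.1579, terminal growth 0.036, discount at r = 0.1052.
D_1 = 11.5674
D_2 = 13.3939
D_3 = 15.5088
D_4 = 17.9577
D_5 = 20.7932
Terminal value at t=5: TV = D_6/(r−g) = 21.5417/(0.1052−0.036) = 311.2966
P₀ = 11.5674/(1+0.1052)^1 + 13.3939/(1+0.1052)^2 + 15.5088/(1+0.1052)^3 + 17.9577/(1+0.1052)^4 + 20.7932/(1+0.1052)^5 + 311.2966/(1+0.1052)^5 = 246.3524

$246.35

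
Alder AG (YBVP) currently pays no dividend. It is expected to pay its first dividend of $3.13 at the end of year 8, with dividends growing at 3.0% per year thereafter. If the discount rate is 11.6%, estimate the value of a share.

Deferred-dividend DDM. At t=7 the remaining stream is a growing perpetuity with first payment D_8 = 3.13.
V_7 = D_8/(r−g) = 3.13/(0.116−0.03) = 36.3953
P₀ = V_7/(1+r)^7 = 36.3953/(1+0.116)^7 = 16.8809

$16.88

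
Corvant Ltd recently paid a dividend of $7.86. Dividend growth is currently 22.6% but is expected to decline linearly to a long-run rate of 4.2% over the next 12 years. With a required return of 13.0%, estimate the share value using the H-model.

H-model: P₀ = D₀[(1+g_L) + H(g_S−g_L)]/(r−g_L), with H = 12/2 = 6.
P₀ = 7.86 × [(1+0.042) + 6×(0.226−0.042)] / (0.13−0.042)
   = 7.86 × 2.1460 / 0.088 = 191.6768

$191.68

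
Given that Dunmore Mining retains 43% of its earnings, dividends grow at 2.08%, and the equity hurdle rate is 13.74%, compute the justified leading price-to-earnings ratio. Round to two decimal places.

Payout ratio b = 1 − 0.43 = 0.57.
Justified leading P/E = b/(r−g) = 0.57/(0.1374−0.0208) = 4.8885

4.89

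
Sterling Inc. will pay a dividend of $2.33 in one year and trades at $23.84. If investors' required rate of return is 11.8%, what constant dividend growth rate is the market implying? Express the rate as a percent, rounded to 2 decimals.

2.03%

From P₀ = D₁/(r − g), the implied growth is g = r − D₁/P₀.
g = 0.118 − 2.33/23.84 = 0.118 − 0.09773 = 0.02027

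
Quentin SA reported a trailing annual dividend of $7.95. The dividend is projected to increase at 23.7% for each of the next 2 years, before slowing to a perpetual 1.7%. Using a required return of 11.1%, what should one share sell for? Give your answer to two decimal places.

Two-stage DDM. Project D₁…D_2 at 0.237, terminal growth 0.017, discount at r = 0.111.
D_1 = 9.8342
D_2 = 12.1648
Terminal value at t=2: TV = D_3/(r−g) = 12.3716/(0.111−0.017) = 131.6133
P₀ = 9.8342/(1+0.111)^1 + 12.1648/(1+0.111)^2 + 131.6133/(1+0.111)^2 = 125.3352

$125.34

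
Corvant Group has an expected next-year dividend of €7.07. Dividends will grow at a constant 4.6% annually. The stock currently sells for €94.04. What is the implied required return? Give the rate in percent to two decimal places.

12.12%

Rearranging the constant-growth DDM: r = D₁/P₀ + g.
r = 7.0700 / 94.04 + 0.046 = 0.07518 + 0.046 = 0.12118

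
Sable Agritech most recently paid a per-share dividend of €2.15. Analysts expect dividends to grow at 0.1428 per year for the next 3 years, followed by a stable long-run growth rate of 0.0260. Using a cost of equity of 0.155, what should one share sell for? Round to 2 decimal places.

€22.88

Two-stage DDM. Project D₁…D_3 at 0.1428, terminal growth 0.026, discount at r = 0.155.
D_1 = 2.4570
D_2 = 2.8079
D_3 = 3.2088
Terminal value at t=3: TV = D_4/(r−g) = 3.2923/(0.155−0.026) = 25.5215
P₀ = 2.4570/(1+0.155)^1 + 2.8079/(1+0.155)^2 + 3.2088/(1+0.155)^3 + 25.5215/(1+0.155)^3 = 22.8785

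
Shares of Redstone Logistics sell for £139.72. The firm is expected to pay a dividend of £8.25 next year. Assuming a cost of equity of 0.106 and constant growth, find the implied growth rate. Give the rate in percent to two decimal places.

4.70%

From P₀ = D₁/(r − g), the implied growth is g = r − D₁/P₀.
g = 0.106 − 8.25/139.72 = 0.106 − 0.05905 = 0.04695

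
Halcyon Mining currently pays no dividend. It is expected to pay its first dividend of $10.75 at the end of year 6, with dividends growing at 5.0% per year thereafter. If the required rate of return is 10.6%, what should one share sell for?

Deferred-dividend DDM. At t=5 the remaining stream is a growing perpetuity with first payment D_6 = 10.75.
V_5 = D_6/(r−g) = 10.75/(0.106−0.05) = 191.9643
P₀ = V_5/(1+r)^5 = 191.9643/(1+0.106)^5 = 115.9965

$116.00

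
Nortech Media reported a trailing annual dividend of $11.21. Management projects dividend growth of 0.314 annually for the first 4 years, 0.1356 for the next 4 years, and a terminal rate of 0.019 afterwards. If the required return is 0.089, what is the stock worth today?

Three-stage DDM. Project D₁…D_8; terminal Gordon value at t=8 with g = 0.019; discount at r = 0.089.
D_1 = 14.7299
D_2 = 19.3551
D_3 = 25.4327
D_4 = 33.4185
D_5 = 37.9501
D_6 = 43.0961
D_7 = 48.9399
D_8 = 55.5762
TV_8 = 56.6321/(0.089−0.019) = 809.0302
P₀ = Σ Dₜ/(1+r)ᵗ + TV_8/(1+r)^8 = 587.9775

$587.98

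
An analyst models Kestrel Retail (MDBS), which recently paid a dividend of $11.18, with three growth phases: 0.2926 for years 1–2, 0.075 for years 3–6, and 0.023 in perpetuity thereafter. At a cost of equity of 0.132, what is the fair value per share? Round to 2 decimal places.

Three-stage DDM. Project D₁…D_6; terminal Gordon value at t=6 with g = 0.023; discount at r = 0.132.
D_1 = 14.4513
D_2 = 18.6797
D_3 = 20.0807
D_4 = 21.5867
D_5 = 23.2057
D_6 = 24.9462
TV_6 = 25.5199/(0.132−0.023) = 234.1279
P₀ = Σ Dₜ/(1+r)ᵗ + TV_6/(1+r)^6 = 189.9420

$189.94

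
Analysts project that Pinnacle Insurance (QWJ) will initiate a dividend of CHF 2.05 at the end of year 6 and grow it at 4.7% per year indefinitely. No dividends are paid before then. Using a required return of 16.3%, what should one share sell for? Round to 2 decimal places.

CHF 8.31

Deferred-dividend DDM. At t=5 the remaining stream is a growing perpetuity with first payment D_6 = 2.05.
V_5 = D_6/(r−g) = 2.05/(0.163−0.047) = 17.6724
P₀ = V_5/(1+r)^5 = 17.6724/(1+0.163)^5 = 8.3061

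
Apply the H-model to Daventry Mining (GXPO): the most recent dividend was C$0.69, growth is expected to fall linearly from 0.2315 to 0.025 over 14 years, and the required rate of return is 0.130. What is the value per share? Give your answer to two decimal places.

H-model: P₀ = D₀[(1+g_L) + H(g_S−g_L)]/(r−g_L), with H = 14/2 = 7.
P₀ = 0.69 × [(1+0.025) + 7×(0.2315−0.025)] / (0.13−0.025)
   = 0.69 × 2.4705 / 0.105 = 16.2347

C$16.23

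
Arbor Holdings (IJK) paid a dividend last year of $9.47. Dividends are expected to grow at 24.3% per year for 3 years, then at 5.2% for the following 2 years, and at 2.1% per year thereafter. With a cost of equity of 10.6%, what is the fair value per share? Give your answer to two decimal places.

Three-stage DDM. Project D₁…D_5; terminal Gordon value at t=5 with g = 0.021; discount at r = 0.106.
D_1 = 11.7712
D_2 = 14.6316
D_3 = 18.1871
D_4 = 19.1328
D_5 = 20.1277
TV_5 = 20.5504/(0.106−0.021) = 241.7696
P₀ = Σ Dₜ/(1+r)ᵗ + TV_5/(1+r)^5 = 207.0885

$207.09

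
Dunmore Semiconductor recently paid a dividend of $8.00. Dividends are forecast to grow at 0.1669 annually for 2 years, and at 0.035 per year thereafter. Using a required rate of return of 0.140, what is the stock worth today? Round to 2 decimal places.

Two-stage DDM. Project D₁…D_2 at 0.1669, terminal growth 0.035, discount at r = 0.14.
D_1 = 9.3352
D_2 = 10.8932
Terminal value at t=2: TV = D_3/(r−g) = 11.2745/(0.14−0.035) = 107.3763
P₀ = 9.3352/(1+0.14)^1 + 10.8932/(1+0.14)^2 + 107.3763/(1+0.14)^2 = 99.1933

$99.19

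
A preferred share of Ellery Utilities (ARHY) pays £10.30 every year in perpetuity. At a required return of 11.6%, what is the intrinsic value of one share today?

Zero-growth DDM (perpetuity): P₀ = D/r = 10.30 / 0.116 = 88.7931

£88.79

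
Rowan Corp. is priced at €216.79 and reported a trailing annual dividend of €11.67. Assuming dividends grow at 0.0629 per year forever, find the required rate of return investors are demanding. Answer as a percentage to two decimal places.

Rearranging the constant-growth DDM: r = D₁/P₀ + g.
D₁ = 11.67 × (1 + 0.0629) = 12.4040.
r = 12.4040 / 216.79 + 0.0629 = 0.05722 + 0.0629 = 0.12012

12.01%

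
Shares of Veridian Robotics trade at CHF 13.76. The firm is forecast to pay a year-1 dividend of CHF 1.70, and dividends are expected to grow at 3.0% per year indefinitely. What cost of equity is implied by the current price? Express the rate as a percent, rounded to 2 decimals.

Rearranging the constant-growth DDM: r = D₁/P₀ + g.
r = 1.7000 / 13.76 + 0.03 = 0.12355 + 0.03 = 0.15355

15.35%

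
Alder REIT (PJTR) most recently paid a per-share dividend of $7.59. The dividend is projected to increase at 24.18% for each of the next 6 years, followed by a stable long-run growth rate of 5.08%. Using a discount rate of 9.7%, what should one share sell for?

$435.11

Two-stage DDM. Project D₁…D_6 at 0.2418, terminal growth 0.0508, discount at r = 0.097.
D_1 = 9.4253
D_2 = 11.7043
D_3 = 14.5344
D_4 = 18.0488
D_5 = 22.4130
D_6 = 27.8325
Terminal value at t=6: TV = D_7/(r−g) = 29.2464/(0.097−0.0508) = 633.0380
P₀ = 9.4253/(1+0.097)^1 + 11.7043/(1+0.097)^2 + 14.5344/(1+0.097)^3 + 18.0488/(1+0.097)^4 + 22.4130/(1+0.097)^5 + 27.8325/(1+0.097)^6 + 633.0380/(1+0.097)^6 = 435.1058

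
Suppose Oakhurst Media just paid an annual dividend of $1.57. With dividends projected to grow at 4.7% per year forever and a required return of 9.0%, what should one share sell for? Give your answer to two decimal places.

$38.23

Gordon growth model: P₀ = D₁/(r − g). D₁ = 1.57 × (1 + 0.047) = 1.6438.
P₀ = 1.6438 / (0.09 − 0.047) = 1.6438 / 0.043 = 38.2277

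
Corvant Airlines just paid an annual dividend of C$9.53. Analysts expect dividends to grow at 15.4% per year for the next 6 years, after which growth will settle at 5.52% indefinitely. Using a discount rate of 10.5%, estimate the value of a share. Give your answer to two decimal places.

Two-stage DDM. Project D₁…D_6 at 0.154, terminal growth 0.0552, discount at r = 0.105.
D_1 = 10.9976
D_2 = 12.6913
D_3 = 14.6457
D_4 = 16.9011
D_5 = 19.5039
D_6 = 22.5075
Terminal value at t=6: TV = D_7/(r−g) = 23.7499/(0.105−0.0552) = 476.9064
P₀ = 10.9976/(1+0.105)^1 + 12.6913/(1+0.105)^2 + 14.6457/(1+0.105)^3 + 16.9011/(1+0.105)^4 + 19.5039/(1+0.105)^5 + 22.5075/(1+0.105)^6 + 476.9064/(1+0.105)^6 = 328.7151

C$328.72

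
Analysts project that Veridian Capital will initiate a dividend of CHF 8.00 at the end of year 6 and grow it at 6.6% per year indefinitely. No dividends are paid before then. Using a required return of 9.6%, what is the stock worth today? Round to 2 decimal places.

Deferred-dividend DDM. At t=5 the remaining stream is a growing perpetuity with first payment D_6 = 8.00.
V_5 = D_6/(r−g) = 8.00/(0.096−0.066) = 266.6667
P₀ = V_5/(1+r)^5 = 266.6667/(1+0.096)^5 = 168.6227

CHF 168.62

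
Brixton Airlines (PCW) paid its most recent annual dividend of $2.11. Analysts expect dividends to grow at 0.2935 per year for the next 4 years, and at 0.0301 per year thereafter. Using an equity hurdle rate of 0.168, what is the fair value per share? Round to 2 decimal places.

$34.67

Two-stage DDM. Project D₁…D_4 at 0.2935, terminal growth 0.0301, discount at r = 0.168.
D_1 = 2.7293
D_2 = 3.5303
D_3 = 4.5665
D_4 = 5.9067
Terminal value at t=4: TV = D_5/(r−g) = 6.0845/(0.168−0.0301) = 44.1228
P₀ = 2.7293/(1+0.168)^1 + 3.5303/(1+0.168)^2 + 4.5665/(1+0.168)^3 + 5.9067/(1+0.168)^4 + 44.1228/(1+0.168)^4 = 34.6720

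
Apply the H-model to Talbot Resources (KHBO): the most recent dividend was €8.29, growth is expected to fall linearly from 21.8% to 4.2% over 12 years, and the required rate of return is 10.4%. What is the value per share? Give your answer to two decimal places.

€280.52

H-model: P₀ = D₀[(1+g_L) + H(g_S−g_L)]/(r−g_L), with H = 12/2 = 6.
P₀ = 8.29 × [(1+0.042) + 6×(0.218−0.042)] / (0.104−0.042)
   = 8.29 × 2.0980 / 0.062 = 280.5229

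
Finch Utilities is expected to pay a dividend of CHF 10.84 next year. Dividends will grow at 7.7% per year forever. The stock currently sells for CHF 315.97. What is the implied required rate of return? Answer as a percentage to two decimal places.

Rearranging the constant-growth DDM: r = D₁/P₀ + g.
r = 10.8400 / 315.97 + 0.077 = 0.03431 + 0.077 = 0.11131

11.13%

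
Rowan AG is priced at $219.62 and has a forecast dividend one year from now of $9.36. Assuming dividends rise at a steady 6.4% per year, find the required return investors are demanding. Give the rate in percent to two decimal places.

10.66%

Rearranging the constant-growth DDM: r = D₁/P₀ + g.
r = 9.3600 / 219.62 + 0.064 = 0.04262 + 0.064 = 0.10662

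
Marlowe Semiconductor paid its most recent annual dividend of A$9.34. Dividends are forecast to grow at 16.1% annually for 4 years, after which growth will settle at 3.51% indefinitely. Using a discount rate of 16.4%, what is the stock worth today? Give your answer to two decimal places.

A$111.35

Two-stage DDM. Project D₁…D_4 at 0.161, terminal growth 0.0351, discount at r = 0.164.
D_1 = 10.8437
D_2 = 12.5896
D_3 = 14.6165
D_4 = 16.9698
Terminal value at t=4: TV = D_5/(r−g) = 17.5654/(0.164−0.0351) = 136.2715
P₀ = 10.8437/(1+0.164)^1 + 12.5896/(1+0.164)^2 + 14.6165/(1+0.164)^3 + 16.9698/(1+0.164)^4 + 136.2715/(1+0.164)^4 = 111.3523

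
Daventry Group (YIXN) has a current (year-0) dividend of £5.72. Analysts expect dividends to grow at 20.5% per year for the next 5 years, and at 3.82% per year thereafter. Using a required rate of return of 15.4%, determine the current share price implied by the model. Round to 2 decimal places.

Two-stage DDM. Project D₁…D_5 at 0.205, terminal growth 0.0382, discount at r = 0.154.
D_1 = 6.8926
D_2 = 8.3056
D_3 = 10.0082
D_4 = 12.0599
D_5 = 14.5322
Terminal value at t=5: TV = D_6/(r−g) = 15.0873/(0.154−0.0382) = 130.2878
P₀ = 6.8926/(1+0.154)^1 + 8.3056/(1+0.154)^2 + 10.0082/(1+0.154)^3 + 12.0599/(1+0.154)^4 + 14.5322/(1+0.154)^5 + 130.2878/(1+0.154)^5 = 96.2840

£96.28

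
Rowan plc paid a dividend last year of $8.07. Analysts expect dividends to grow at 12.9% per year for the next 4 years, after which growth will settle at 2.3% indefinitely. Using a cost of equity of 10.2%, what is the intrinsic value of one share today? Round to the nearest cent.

$149.43

Two-stage DDM. Project D₁…D_4 at 0.129, terminal growth 0.023, discount at r = 0.102.
D_1 = 9.1110
D_2 = 10.2864
D_3 = 11.6133
D_4 = 13.1114
Terminal value at t=4: TV = D_5/(r−g) = 13.4130/(0.102−0.023) = 169.7844
P₀ = 9.1110/(1+0.102)^1 + 10.2864/(1+0.102)^2 + 11.6133/(1+0.102)^3 + 13.1114/(1+0.102)^4 + 169.7844/(1+0.102)^4 = 149.4317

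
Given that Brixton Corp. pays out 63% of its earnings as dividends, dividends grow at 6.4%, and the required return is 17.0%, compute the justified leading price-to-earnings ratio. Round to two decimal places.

5.94

Justified leading P/E = b/(r−g) = 0.63/(0.17−0.064) = 5.9434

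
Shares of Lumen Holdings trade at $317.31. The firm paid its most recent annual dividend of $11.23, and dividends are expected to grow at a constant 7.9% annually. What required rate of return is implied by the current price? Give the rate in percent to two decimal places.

11.72%

Rearranging the constant-growth DDM: r = D₁/P₀ + g.
D₁ = 11.23 × (1 + 0.079) = 12.1172.
r = 12.1172 / 317.31 + 0.079 = 0.03819 + 0.079 = 0.11719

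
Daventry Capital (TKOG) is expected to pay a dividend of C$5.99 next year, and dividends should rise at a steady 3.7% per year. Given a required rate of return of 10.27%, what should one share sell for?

C$91.17

Gordon growth model: P₀ = D₁/(r − g), with D₁ = 5.99 given directly.
P₀ = 5.9900 / (0.1027 − 0.037) = 5.9900 / 0.0657 = 91.1720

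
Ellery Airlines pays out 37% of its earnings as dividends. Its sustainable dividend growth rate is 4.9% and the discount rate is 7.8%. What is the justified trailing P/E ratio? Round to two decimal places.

Justified trailing P/E = b(1+g)/(r−g) = 0.37×(1+0.049)/(0.078−0.049) = 13.3838

13.38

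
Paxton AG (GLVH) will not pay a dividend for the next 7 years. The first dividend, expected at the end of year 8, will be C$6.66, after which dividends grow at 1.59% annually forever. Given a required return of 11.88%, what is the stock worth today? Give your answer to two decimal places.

Deferred-dividend DDM. At t=7 the remaining stream is a growing perpetuity with first payment D_8 = 6.66.
V_7 = D_8/(r−g) = 6.66/(0.1188−0.0159) = 64.7230
P₀ = V_7/(1+r)^7 = 64.7230/(1+0.1188)^7 = 29.4979

C$29.50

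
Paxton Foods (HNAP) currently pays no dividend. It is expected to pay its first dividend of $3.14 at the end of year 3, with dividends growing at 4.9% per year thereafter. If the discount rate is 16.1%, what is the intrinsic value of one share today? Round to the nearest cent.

$20.80

Deferred-dividend DDM. At t=2 the remaining stream is a growing perpetuity with first payment D_3 = 3.14.
V_2 = D_3/(r−g) = 3.14/(0.161−0.049) = 28.0357
P₀ = V_2/(1+r)^2 = 28.0357/(1+0.161)^2 = 20.7992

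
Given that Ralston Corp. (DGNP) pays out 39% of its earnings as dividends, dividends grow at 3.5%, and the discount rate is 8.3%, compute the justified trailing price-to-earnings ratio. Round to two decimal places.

8.41

Justified trailing P/E = b(1+g)/(r−g) = 0.39×(1+0.035)/(0.083−0.035) = 8.4094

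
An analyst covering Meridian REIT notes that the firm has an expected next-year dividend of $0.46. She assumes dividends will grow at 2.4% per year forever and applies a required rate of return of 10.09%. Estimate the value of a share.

Gordon growth model: P₀ = D₁/(r − g), with D₁ = 0.46 given directly.
P₀ = 0.4600 / (0.1009 − 0.024) = 0.4600 / 0.0769 = 5.9818

$5.98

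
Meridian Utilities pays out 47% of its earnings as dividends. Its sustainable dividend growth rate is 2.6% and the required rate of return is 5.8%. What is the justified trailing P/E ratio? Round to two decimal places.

Justified trailing P/E = b(1+g)/(r−g) = 0.47×(1+0.026)/(0.058−0.026) = 15.0694

15.07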